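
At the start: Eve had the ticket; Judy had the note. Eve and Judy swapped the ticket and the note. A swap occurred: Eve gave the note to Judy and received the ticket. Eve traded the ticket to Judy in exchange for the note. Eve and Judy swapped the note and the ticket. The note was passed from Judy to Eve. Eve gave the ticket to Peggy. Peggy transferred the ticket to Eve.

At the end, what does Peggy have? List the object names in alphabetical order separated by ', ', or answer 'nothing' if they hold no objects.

Tracking all object holders:
Start: ticket:Eve, note:Judy
Event 1 (swap ticket<->note: now ticket:Judy, note:Eve). State: ticket:Judy, note:Eve
Event 2 (swap note<->ticket: now note:Judy, ticket:Eve). State: ticket:Eve, note:Judy
Event 3 (swap ticket<->note: now ticket:Judy, note:Eve). State: ticket:Judy, note:Eve
Event 4 (swap note<->ticket: now note:Judy, ticket:Eve). State: ticket:Eve, note:Judy
Event 5 (give note: Judy -> Eve). State: ticket:Eve, note:Eve
Event 6 (give ticket: Eve -> Peggy). State: ticket:Peggy, note:Eve
Event 7 (give ticket: Peggy -> Eve). State: ticket:Eve, note:Eve

Final state: ticket:Eve, note:Eve
Peggy holds: (nothing).

Answer: nothing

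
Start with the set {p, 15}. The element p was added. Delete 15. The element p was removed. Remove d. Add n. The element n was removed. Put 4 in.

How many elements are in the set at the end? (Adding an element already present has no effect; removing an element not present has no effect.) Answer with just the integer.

Tracking the set through each operation:
Start: {15, p}
Event 1 (add p): already present, no change. Set: {15, p}
Event 2 (remove 15): removed. Set: {p}
Event 3 (remove p): removed. Set: {}
Event 4 (remove d): not present, no change. Set: {}
Event 5 (add n): added. Set: {n}
Event 6 (remove n): removed. Set: {}
Event 7 (add 4): added. Set: {4}

Final set: {4} (size 1)

Answer: 1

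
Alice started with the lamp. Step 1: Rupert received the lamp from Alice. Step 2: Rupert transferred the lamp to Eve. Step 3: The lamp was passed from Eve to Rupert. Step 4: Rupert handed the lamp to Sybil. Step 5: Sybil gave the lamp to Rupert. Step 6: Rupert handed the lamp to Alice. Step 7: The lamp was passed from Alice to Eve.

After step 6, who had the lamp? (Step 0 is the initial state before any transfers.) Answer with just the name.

Answer: Alice

Derivation:
Tracking the lamp holder through step 6:
After step 0 (start): Alice
After step 1: Rupert
After step 2: Eve
After step 3: Rupert
After step 4: Sybil
After step 5: Rupert
After step 6: Alice

At step 6, the holder is Alice.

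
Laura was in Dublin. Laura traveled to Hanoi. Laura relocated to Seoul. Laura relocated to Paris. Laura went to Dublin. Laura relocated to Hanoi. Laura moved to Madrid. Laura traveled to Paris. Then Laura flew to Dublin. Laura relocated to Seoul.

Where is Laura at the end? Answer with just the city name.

Answer: Seoul

Derivation:
Tracking Laura's location:
Start: Laura is in Dublin.
After move 1: Dublin -> Hanoi. Laura is in Hanoi.
After move 2: Hanoi -> Seoul. Laura is in Seoul.
After move 3: Seoul -> Paris. Laura is in Paris.
After move 4: Paris -> Dublin. Laura is in Dublin.
After move 5: Dublin -> Hanoi. Laura is in Hanoi.
After move 6: Hanoi -> Madrid. Laura is in Madrid.
After move 7: Madrid -> Paris. Laura is in Paris.
After move 8: Paris -> Dublin. Laura is in Dublin.
After move 9: Dublin -> Seoul. Laura is in Seoul.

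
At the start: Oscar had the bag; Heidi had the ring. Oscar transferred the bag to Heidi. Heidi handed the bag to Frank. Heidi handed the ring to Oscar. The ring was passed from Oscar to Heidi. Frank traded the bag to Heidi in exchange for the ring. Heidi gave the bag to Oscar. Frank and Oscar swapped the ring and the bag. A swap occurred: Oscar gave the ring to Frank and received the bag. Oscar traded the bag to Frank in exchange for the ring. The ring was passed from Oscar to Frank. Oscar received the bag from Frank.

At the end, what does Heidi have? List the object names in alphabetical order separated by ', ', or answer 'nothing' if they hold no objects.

Tracking all object holders:
Start: bag:Oscar, ring:Heidi
Event 1 (give bag: Oscar -> Heidi). State: bag:Heidi, ring:Heidi
Event 2 (give bag: Heidi -> Frank). State: bag:Frank, ring:Heidi
Event 3 (give ring: Heidi -> Oscar). State: bag:Frank, ring:Oscar
Event 4 (give ring: Oscar -> Heidi). State: bag:Frank, ring:Heidi
Event 5 (swap bag<->ring: now bag:Heidi, ring:Frank). State: bag:Heidi, ring:Frank
Event 6 (give bag: Heidi -> Oscar). State: bag:Oscar, ring:Frank
Event 7 (swap ring<->bag: now ring:Oscar, bag:Frank). State: bag:Frank, ring:Oscar
Event 8 (swap ring<->bag: now ring:Frank, bag:Oscar). State: bag:Oscar, ring:Frank
Event 9 (swap bag<->ring: now bag:Frank, ring:Oscar). State: bag:Frank, ring:Oscar
Event 10 (give ring: Oscar -> Frank). State: bag:Frank, ring:Frank
Event 11 (give bag: Frank -> Oscar). State: bag:Oscar, ring:Frank

Final state: bag:Oscar, ring:Frank
Heidi holds: (nothing).

Answer: nothing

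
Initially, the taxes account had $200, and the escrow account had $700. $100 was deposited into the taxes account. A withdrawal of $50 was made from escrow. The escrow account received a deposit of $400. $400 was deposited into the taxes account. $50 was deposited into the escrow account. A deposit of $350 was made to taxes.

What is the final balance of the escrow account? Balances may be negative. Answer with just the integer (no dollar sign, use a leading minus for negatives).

Tracking account balances step by step:
Start: taxes=200, escrow=700
Event 1 (deposit 100 to taxes): taxes: 200 + 100 = 300. Balances: taxes=300, escrow=700
Event 2 (withdraw 50 from escrow): escrow: 700 - 50 = 650. Balances: taxes=300, escrow=650
Event 3 (deposit 400 to escrow): escrow: 650 + 400 = 1050. Balances: taxes=300, escrow=1050
Event 4 (deposit 400 to taxes): taxes: 300 + 400 = 700. Balances: taxes=700, escrow=1050
Event 5 (deposit 50 to escrow): escrow: 1050 + 50 = 1100. Balances: taxes=700, escrow=1100
Event 6 (deposit 350 to taxes): taxes: 700 + 350 = 1050. Balances: taxes=1050, escrow=1100

Final balance of escrow: 1100

Answer: 1100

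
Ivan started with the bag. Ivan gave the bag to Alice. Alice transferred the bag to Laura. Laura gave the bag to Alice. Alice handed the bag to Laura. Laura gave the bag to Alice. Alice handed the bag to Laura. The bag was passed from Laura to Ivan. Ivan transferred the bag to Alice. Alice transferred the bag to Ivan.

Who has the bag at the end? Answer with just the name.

Tracking the bag through each event:
Start: Ivan has the bag.
After event 1: Alice has the bag.
After event 2: Laura has the bag.
After event 3: Alice has the bag.
After event 4: Laura has the bag.
After event 5: Alice has the bag.
After event 6: Laura has the bag.
After event 7: Ivan has the bag.
After event 8: Alice has the bag.
After event 9: Ivan has the bag.

Answer: Ivan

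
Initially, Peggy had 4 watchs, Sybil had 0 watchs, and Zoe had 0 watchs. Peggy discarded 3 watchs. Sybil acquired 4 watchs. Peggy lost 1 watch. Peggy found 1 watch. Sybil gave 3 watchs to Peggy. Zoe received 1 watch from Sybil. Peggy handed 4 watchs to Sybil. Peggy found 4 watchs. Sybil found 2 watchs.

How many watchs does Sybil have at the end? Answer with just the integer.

Tracking counts step by step:
Start: Peggy=4, Sybil=0, Zoe=0
Event 1 (Peggy -3): Peggy: 4 -> 1. State: Peggy=1, Sybil=0, Zoe=0
Event 2 (Sybil +4): Sybil: 0 -> 4. State: Peggy=1, Sybil=4, Zoe=0
Event 3 (Peggy -1): Peggy: 1 -> 0. State: Peggy=0, Sybil=4, Zoe=0
Event 4 (Peggy +1): Peggy: 0 -> 1. State: Peggy=1, Sybil=4, Zoe=0
Event 5 (Sybil -> Peggy, 3): Sybil: 4 -> 1, Peggy: 1 -> 4. State: Peggy=4, Sybil=1, Zoe=0
Event 6 (Sybil -> Zoe, 1): Sybil: 1 -> 0, Zoe: 0 -> 1. State: Peggy=4, Sybil=0, Zoe=1
Event 7 (Peggy -> Sybil, 4): Peggy: 4 -> 0, Sybil: 0 -> 4. State: Peggy=0, Sybil=4, Zoe=1
Event 8 (Peggy +4): Peggy: 0 -> 4. State: Peggy=4, Sybil=4, Zoe=1
Event 9 (Sybil +2): Sybil: 4 -> 6. State: Peggy=4, Sybil=6, Zoe=1

Sybil's final count: 6

Answer: 6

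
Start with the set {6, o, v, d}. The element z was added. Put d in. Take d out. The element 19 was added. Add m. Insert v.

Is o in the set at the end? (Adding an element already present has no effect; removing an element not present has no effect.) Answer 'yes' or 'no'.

Tracking the set through each operation:
Start: {6, d, o, v}
Event 1 (add z): added. Set: {6, d, o, v, z}
Event 2 (add d): already present, no change. Set: {6, d, o, v, z}
Event 3 (remove d): removed. Set: {6, o, v, z}
Event 4 (add 19): added. Set: {19, 6, o, v, z}
Event 5 (add m): added. Set: {19, 6, m, o, v, z}
Event 6 (add v): already present, no change. Set: {19, 6, m, o, v, z}

Final set: {19, 6, m, o, v, z} (size 6)
o is in the final set.

Answer: yes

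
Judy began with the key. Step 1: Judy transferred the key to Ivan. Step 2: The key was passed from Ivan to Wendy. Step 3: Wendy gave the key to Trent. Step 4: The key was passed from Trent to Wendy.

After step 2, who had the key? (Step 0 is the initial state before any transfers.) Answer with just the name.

Answer: Wendy

Derivation:
Tracking the key holder through step 2:
After step 0 (start): Judy
After step 1: Ivan
After step 2: Wendy

At step 2, the holder is Wendy.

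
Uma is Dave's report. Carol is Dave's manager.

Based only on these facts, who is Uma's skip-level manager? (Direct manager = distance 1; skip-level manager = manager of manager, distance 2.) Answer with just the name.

Answer: Carol

Derivation:
Reconstructing the manager chain from the given facts:
  Carol -> Dave -> Uma
(each arrow means 'manager of the next')
Positions in the chain (0 = top):
  position of Carol: 0
  position of Dave: 1
  position of Uma: 2

Uma is at position 2; the skip-level manager is 2 steps up the chain, i.e. position 0: Carol.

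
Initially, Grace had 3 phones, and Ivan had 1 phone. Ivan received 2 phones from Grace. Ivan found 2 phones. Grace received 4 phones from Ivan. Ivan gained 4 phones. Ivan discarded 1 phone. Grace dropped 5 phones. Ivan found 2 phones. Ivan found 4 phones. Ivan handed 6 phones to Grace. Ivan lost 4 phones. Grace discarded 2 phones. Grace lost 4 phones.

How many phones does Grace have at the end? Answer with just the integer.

Tracking counts step by step:
Start: Grace=3, Ivan=1
Event 1 (Grace -> Ivan, 2): Grace: 3 -> 1, Ivan: 1 -> 3. State: Grace=1, Ivan=3
Event 2 (Ivan +2): Ivan: 3 -> 5. State: Grace=1, Ivan=5
Event 3 (Ivan -> Grace, 4): Ivan: 5 -> 1, Grace: 1 -> 5. State: Grace=5, Ivan=1
Event 4 (Ivan +4): Ivan: 1 -> 5. State: Grace=5, Ivan=5
Event 5 (Ivan -1): Ivan: 5 -> 4. State: Grace=5, Ivan=4
Event 6 (Grace -5): Grace: 5 -> 0. State: Grace=0, Ivan=4
Event 7 (Ivan +2): Ivan: 4 -> 6. State: Grace=0, Ivan=6
Event 8 (Ivan +4): Ivan: 6 -> 10. State: Grace=0, Ivan=10
Event 9 (Ivan -> Grace, 6): Ivan: 10 -> 4, Grace: 0 -> 6. State: Grace=6, Ivan=4
Event 10 (Ivan -4): Ivan: 4 -> 0. State: Grace=6, Ivan=0
Event 11 (Grace -2): Grace: 6 -> 4. State: Grace=4, Ivan=0
Event 12 (Grace -4): Grace: 4 -> 0. State: Grace=0, Ivan=0

Grace's final count: 0

Answer: 0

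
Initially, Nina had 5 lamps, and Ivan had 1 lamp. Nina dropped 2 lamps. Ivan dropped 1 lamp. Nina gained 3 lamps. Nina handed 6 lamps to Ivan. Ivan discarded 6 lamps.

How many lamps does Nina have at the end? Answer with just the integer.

Tracking counts step by step:
Start: Nina=5, Ivan=1
Event 1 (Nina -2): Nina: 5 -> 3. State: Nina=3, Ivan=1
Event 2 (Ivan -1): Ivan: 1 -> 0. State: Nina=3, Ivan=0
Event 3 (Nina +3): Nina: 3 -> 6. State: Nina=6, Ivan=0
Event 4 (Nina -> Ivan, 6): Nina: 6 -> 0, Ivan: 0 -> 6. State: Nina=0, Ivan=6
Event 5 (Ivan -6): Ivan: 6 -> 0. State: Nina=0, Ivan=0

Nina's final count: 0

Answer: 0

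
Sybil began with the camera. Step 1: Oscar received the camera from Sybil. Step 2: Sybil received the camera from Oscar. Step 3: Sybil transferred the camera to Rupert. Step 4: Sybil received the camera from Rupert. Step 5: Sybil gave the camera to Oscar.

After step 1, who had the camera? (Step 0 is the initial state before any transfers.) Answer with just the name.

Tracking the camera holder through step 1:
After step 0 (start): Sybil
After step 1: Oscar

At step 1, the holder is Oscar.

Answer: Oscar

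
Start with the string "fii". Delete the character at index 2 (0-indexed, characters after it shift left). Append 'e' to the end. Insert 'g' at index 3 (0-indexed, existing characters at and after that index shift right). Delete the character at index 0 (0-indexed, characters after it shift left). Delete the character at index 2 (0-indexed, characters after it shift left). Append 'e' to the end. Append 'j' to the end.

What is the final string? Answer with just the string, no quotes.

Applying each edit step by step:
Start: "fii"
Op 1 (delete idx 2 = 'i'): "fii" -> "fi"
Op 2 (append 'e'): "fi" -> "fie"
Op 3 (insert 'g' at idx 3): "fie" -> "fieg"
Op 4 (delete idx 0 = 'f'): "fieg" -> "ieg"
Op 5 (delete idx 2 = 'g'): "ieg" -> "ie"
Op 6 (append 'e'): "ie" -> "iee"
Op 7 (append 'j'): "iee" -> "ieej"

Answer: ieej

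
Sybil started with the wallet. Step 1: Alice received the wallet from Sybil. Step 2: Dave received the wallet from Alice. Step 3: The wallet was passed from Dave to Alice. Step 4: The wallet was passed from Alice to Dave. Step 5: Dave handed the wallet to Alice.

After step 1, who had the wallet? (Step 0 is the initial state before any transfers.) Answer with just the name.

Tracking the wallet holder through step 1:
After step 0 (start): Sybil
After step 1: Alice

At step 1, the holder is Alice.

Answer: Alice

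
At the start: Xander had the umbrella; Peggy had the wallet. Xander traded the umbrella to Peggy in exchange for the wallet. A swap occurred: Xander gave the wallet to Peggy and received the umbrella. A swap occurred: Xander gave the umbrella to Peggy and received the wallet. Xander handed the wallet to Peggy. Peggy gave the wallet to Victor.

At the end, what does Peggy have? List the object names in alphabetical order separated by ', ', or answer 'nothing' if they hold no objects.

Tracking all object holders:
Start: umbrella:Xander, wallet:Peggy
Event 1 (swap umbrella<->wallet: now umbrella:Peggy, wallet:Xander). State: umbrella:Peggy, wallet:Xander
Event 2 (swap wallet<->umbrella: now wallet:Peggy, umbrella:Xander). State: umbrella:Xander, wallet:Peggy
Event 3 (swap umbrella<->wallet: now umbrella:Peggy, wallet:Xander). State: umbrella:Peggy, wallet:Xander
Event 4 (give wallet: Xander -> Peggy). State: umbrella:Peggy, wallet:Peggy
Event 5 (give wallet: Peggy -> Victor). State: umbrella:Peggy, wallet:Victor

Final state: umbrella:Peggy, wallet:Victor
Peggy holds: umbrella.

Answer: umbrella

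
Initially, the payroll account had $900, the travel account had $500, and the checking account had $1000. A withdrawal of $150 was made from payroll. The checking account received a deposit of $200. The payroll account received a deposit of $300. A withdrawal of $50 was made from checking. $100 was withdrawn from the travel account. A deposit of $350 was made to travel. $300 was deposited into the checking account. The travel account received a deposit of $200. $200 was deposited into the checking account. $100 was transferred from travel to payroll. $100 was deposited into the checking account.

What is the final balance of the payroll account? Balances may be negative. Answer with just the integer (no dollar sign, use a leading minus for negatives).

Tracking account balances step by step:
Start: payroll=900, travel=500, checking=1000
Event 1 (withdraw 150 from payroll): payroll: 900 - 150 = 750. Balances: payroll=750, travel=500, checking=1000
Event 2 (deposit 200 to checking): checking: 1000 + 200 = 1200. Balances: payroll=750, travel=500, checking=1200
Event 3 (deposit 300 to payroll): payroll: 750 + 300 = 1050. Balances: payroll=1050, travel=500, checking=1200
Event 4 (withdraw 50 from checking): checking: 1200 - 50 = 1150. Balances: payroll=1050, travel=500, checking=1150
Event 5 (withdraw 100 from travel): travel: 500 - 100 = 400. Balances: payroll=1050, travel=400, checking=1150
Event 6 (deposit 350 to travel): travel: 400 + 350 = 750. Balances: payroll=1050, travel=750, checking=1150
Event 7 (deposit 300 to checking): checking: 1150 + 300 = 1450. Balances: payroll=1050, travel=750, checking=1450
Event 8 (deposit 200 to travel): travel: 750 + 200 = 950. Balances: payroll=1050, travel=950, checking=1450
Event 9 (deposit 200 to checking): checking: 1450 + 200 = 1650. Balances: payroll=1050, travel=950, checking=1650
Event 10 (transfer 100 travel -> payroll): travel: 950 - 100 = 850, payroll: 1050 + 100 = 1150. Balances: payroll=1150, travel=850, checking=1650
Event 11 (deposit 100 to checking): checking: 1650 + 100 = 1750. Balances: payroll=1150, travel=850, checking=1750

Final balance of payroll: 1150

Answer: 1150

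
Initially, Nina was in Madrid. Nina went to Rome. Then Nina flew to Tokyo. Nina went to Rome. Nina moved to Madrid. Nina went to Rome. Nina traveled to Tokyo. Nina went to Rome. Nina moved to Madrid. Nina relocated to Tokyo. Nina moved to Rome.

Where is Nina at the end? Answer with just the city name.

Answer: Rome

Derivation:
Tracking Nina's location:
Start: Nina is in Madrid.
After move 1: Madrid -> Rome. Nina is in Rome.
After move 2: Rome -> Tokyo. Nina is in Tokyo.
After move 3: Tokyo -> Rome. Nina is in Rome.
After move 4: Rome -> Madrid. Nina is in Madrid.
After move 5: Madrid -> Rome. Nina is in Rome.
After move 6: Rome -> Tokyo. Nina is in Tokyo.
After move 7: Tokyo -> Rome. Nina is in Rome.
After move 8: Rome -> Madrid. Nina is in Madrid.
After move 9: Madrid -> Tokyo. Nina is in Tokyo.
After move 10: Tokyo -> Rome. Nina is in Rome.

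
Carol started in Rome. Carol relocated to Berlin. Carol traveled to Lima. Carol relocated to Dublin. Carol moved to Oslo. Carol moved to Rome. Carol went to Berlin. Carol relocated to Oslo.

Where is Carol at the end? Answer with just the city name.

Tracking Carol's location:
Start: Carol is in Rome.
After move 1: Rome -> Berlin. Carol is in Berlin.
After move 2: Berlin -> Lima. Carol is in Lima.
After move 3: Lima -> Dublin. Carol is in Dublin.
After move 4: Dublin -> Oslo. Carol is in Oslo.
After move 5: Oslo -> Rome. Carol is in Rome.
After move 6: Rome -> Berlin. Carol is in Berlin.
After move 7: Berlin -> Oslo. Carol is in Oslo.

Answer: Oslo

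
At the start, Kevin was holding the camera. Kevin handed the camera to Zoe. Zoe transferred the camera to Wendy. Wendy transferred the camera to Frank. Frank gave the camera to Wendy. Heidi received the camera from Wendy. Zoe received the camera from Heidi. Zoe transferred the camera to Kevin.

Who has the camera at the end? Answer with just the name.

Tracking the camera through each event:
Start: Kevin has the camera.
After event 1: Zoe has the camera.
After event 2: Wendy has the camera.
After event 3: Frank has the camera.
After event 4: Wendy has the camera.
After event 5: Heidi has the camera.
After event 6: Zoe has the camera.
After event 7: Kevin has the camera.

Answer: Kevin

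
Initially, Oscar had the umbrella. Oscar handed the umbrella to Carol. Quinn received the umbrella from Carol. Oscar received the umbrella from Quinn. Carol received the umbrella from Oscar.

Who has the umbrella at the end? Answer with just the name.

Answer: Carol

Derivation:
Tracking the umbrella through each event:
Start: Oscar has the umbrella.
After event 1: Carol has the umbrella.
After event 2: Quinn has the umbrella.
After event 3: Oscar has the umbrella.
After event 4: Carol has the umbrella.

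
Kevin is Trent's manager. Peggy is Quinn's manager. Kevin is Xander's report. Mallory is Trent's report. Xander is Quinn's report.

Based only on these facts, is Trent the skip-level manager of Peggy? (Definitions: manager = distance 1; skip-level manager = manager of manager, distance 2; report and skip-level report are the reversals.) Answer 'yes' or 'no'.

Reconstructing the manager chain from the given facts:
  Peggy -> Quinn -> Xander -> Kevin -> Trent -> Mallory
(each arrow means 'manager of the next')
Positions in the chain (0 = top):
  position of Peggy: 0
  position of Quinn: 1
  position of Xander: 2
  position of Kevin: 3
  position of Trent: 4
  position of Mallory: 5

Trent is at position 4, Peggy is at position 0; signed distance (j - i) = -4.
'skip-level manager' requires j - i = 2. Actual distance is -4, so the relation does NOT hold.

Answer: no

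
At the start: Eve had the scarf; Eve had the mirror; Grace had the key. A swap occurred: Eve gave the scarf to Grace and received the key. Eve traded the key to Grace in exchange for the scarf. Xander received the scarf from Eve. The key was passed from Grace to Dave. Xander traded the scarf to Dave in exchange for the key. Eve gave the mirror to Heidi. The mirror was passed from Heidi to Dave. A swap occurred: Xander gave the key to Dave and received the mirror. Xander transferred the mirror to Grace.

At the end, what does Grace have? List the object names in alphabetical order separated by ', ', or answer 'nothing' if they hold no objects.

Answer: mirror

Derivation:
Tracking all object holders:
Start: scarf:Eve, mirror:Eve, key:Grace
Event 1 (swap scarf<->key: now scarf:Grace, key:Eve). State: scarf:Grace, mirror:Eve, key:Eve
Event 2 (swap key<->scarf: now key:Grace, scarf:Eve). State: scarf:Eve, mirror:Eve, key:Grace
Event 3 (give scarf: Eve -> Xander). State: scarf:Xander, mirror:Eve, key:Grace
Event 4 (give key: Grace -> Dave). State: scarf:Xander, mirror:Eve, key:Dave
Event 5 (swap scarf<->key: now scarf:Dave, key:Xander). State: scarf:Dave, mirror:Eve, key:Xander
Event 6 (give mirror: Eve -> Heidi). State: scarf:Dave, mirror:Heidi, key:Xander
Event 7 (give mirror: Heidi -> Dave). State: scarf:Dave, mirror:Dave, key:Xander
Event 8 (swap key<->mirror: now key:Dave, mirror:Xander). State: scarf:Dave, mirror:Xander, key:Dave
Event 9 (give mirror: Xander -> Grace). State: scarf:Dave, mirror:Grace, key:Dave

Final state: scarf:Dave, mirror:Grace, key:Dave
Grace holds: mirror.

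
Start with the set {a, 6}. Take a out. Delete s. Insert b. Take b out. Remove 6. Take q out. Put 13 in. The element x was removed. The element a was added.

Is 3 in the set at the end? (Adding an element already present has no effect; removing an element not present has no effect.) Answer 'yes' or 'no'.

Tracking the set through each operation:
Start: {6, a}
Event 1 (remove a): removed. Set: {6}
Event 2 (remove s): not present, no change. Set: {6}
Event 3 (add b): added. Set: {6, b}
Event 4 (remove b): removed. Set: {6}
Event 5 (remove 6): removed. Set: {}
Event 6 (remove q): not present, no change. Set: {}
Event 7 (add 13): added. Set: {13}
Event 8 (remove x): not present, no change. Set: {13}
Event 9 (add a): added. Set: {13, a}

Final set: {13, a} (size 2)
3 is NOT in the final set.

Answer: no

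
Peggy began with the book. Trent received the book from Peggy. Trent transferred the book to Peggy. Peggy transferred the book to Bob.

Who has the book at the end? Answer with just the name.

Tracking the book through each event:
Start: Peggy has the book.
After event 1: Trent has the book.
After event 2: Peggy has the book.
After event 3: Bob has the book.

Answer: Bob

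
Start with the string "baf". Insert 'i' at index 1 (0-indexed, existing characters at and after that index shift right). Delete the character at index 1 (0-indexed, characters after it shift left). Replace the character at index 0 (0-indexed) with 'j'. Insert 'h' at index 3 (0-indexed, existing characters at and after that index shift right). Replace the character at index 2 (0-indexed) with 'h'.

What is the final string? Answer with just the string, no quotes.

Applying each edit step by step:
Start: "baf"
Op 1 (insert 'i' at idx 1): "baf" -> "biaf"
Op 2 (delete idx 1 = 'i'): "biaf" -> "baf"
Op 3 (replace idx 0: 'b' -> 'j'): "baf" -> "jaf"
Op 4 (insert 'h' at idx 3): "jaf" -> "jafh"
Op 5 (replace idx 2: 'f' -> 'h'): "jafh" -> "jahh"

Answer: jahh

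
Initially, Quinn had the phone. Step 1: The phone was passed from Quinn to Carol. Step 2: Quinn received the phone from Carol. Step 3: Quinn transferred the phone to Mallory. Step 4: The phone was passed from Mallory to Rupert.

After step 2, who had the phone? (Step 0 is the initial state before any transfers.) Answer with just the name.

Answer: Quinn

Derivation:
Tracking the phone holder through step 2:
After step 0 (start): Quinn
After step 1: Carol
After step 2: Quinn

At step 2, the holder is Quinn.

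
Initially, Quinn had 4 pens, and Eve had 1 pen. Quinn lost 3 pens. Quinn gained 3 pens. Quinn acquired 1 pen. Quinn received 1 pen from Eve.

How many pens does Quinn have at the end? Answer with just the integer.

Answer: 6

Derivation:
Tracking counts step by step:
Start: Quinn=4, Eve=1
Event 1 (Quinn -3): Quinn: 4 -> 1. State: Quinn=1, Eve=1
Event 2 (Quinn +3): Quinn: 1 -> 4. State: Quinn=4, Eve=1
Event 3 (Quinn +1): Quinn: 4 -> 5. State: Quinn=5, Eve=1
Event 4 (Eve -> Quinn, 1): Eve: 1 -> 0, Quinn: 5 -> 6. State: Quinn=6, Eve=0

Quinn's final count: 6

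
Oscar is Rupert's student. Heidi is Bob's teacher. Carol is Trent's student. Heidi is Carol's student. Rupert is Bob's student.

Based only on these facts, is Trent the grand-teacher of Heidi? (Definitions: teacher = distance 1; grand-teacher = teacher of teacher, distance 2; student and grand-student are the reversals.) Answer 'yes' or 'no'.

Reconstructing the teacher chain from the given facts:
  Trent -> Carol -> Heidi -> Bob -> Rupert -> Oscar
(each arrow means 'teacher of the next')
Positions in the chain (0 = top):
  position of Trent: 0
  position of Carol: 1
  position of Heidi: 2
  position of Bob: 3
  position of Rupert: 4
  position of Oscar: 5

Trent is at position 0, Heidi is at position 2; signed distance (j - i) = 2.
'grand-teacher' requires j - i = 2. Actual distance is 2, so the relation HOLDS.

Answer: yes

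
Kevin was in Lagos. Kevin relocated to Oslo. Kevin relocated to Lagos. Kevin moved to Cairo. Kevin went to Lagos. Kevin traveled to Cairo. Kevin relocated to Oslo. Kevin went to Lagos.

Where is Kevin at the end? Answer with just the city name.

Answer: Lagos

Derivation:
Tracking Kevin's location:
Start: Kevin is in Lagos.
After move 1: Lagos -> Oslo. Kevin is in Oslo.
After move 2: Oslo -> Lagos. Kevin is in Lagos.
After move 3: Lagos -> Cairo. Kevin is in Cairo.
After move 4: Cairo -> Lagos. Kevin is in Lagos.
After move 5: Lagos -> Cairo. Kevin is in Cairo.
After move 6: Cairo -> Oslo. Kevin is in Oslo.
After move 7: Oslo -> Lagos. Kevin is in Lagos.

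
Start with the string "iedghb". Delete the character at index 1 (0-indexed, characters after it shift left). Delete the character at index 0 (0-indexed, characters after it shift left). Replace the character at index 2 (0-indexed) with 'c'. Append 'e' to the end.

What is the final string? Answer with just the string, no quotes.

Applying each edit step by step:
Start: "iedghb"
Op 1 (delete idx 1 = 'e'): "iedghb" -> "idghb"
Op 2 (delete idx 0 = 'i'): "idghb" -> "dghb"
Op 3 (replace idx 2: 'h' -> 'c'): "dghb" -> "dgcb"
Op 4 (append 'e'): "dgcb" -> "dgcbe"

Answer: dgcbe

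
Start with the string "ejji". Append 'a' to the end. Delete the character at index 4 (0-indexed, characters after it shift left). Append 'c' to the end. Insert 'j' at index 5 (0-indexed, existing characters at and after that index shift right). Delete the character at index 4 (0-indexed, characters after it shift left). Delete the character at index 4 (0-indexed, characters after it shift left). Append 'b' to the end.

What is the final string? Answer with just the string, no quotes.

Answer: ejjib

Derivation:
Applying each edit step by step:
Start: "ejji"
Op 1 (append 'a'): "ejji" -> "ejjia"
Op 2 (delete idx 4 = 'a'): "ejjia" -> "ejji"
Op 3 (append 'c'): "ejji" -> "ejjic"
Op 4 (insert 'j' at idx 5): "ejjic" -> "ejjicj"
Op 5 (delete idx 4 = 'c'): "ejjicj" -> "ejjij"
Op 6 (delete idx 4 = 'j'): "ejjij" -> "ejji"
Op 7 (append 'b'): "ejji" -> "ejjib"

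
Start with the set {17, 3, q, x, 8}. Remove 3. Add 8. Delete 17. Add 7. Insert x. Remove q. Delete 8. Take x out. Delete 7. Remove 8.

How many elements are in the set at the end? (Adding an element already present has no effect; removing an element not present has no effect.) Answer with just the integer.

Tracking the set through each operation:
Start: {17, 3, 8, q, x}
Event 1 (remove 3): removed. Set: {17, 8, q, x}
Event 2 (add 8): already present, no change. Set: {17, 8, q, x}
Event 3 (remove 17): removed. Set: {8, q, x}
Event 4 (add 7): added. Set: {7, 8, q, x}
Event 5 (add x): already present, no change. Set: {7, 8, q, x}
Event 6 (remove q): removed. Set: {7, 8, x}
Event 7 (remove 8): removed. Set: {7, x}
Event 8 (remove x): removed. Set: {7}
Event 9 (remove 7): removed. Set: {}
Event 10 (remove 8): not present, no change. Set: {}

Final set: {} (size 0)

Answer: 0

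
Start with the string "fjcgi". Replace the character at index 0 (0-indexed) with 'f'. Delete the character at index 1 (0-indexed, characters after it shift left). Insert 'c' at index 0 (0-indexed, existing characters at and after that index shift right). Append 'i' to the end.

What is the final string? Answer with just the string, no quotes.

Answer: cfcgii

Derivation:
Applying each edit step by step:
Start: "fjcgi"
Op 1 (replace idx 0: 'f' -> 'f'): "fjcgi" -> "fjcgi"
Op 2 (delete idx 1 = 'j'): "fjcgi" -> "fcgi"
Op 3 (insert 'c' at idx 0): "fcgi" -> "cfcgi"
Op 4 (append 'i'): "cfcgi" -> "cfcgii"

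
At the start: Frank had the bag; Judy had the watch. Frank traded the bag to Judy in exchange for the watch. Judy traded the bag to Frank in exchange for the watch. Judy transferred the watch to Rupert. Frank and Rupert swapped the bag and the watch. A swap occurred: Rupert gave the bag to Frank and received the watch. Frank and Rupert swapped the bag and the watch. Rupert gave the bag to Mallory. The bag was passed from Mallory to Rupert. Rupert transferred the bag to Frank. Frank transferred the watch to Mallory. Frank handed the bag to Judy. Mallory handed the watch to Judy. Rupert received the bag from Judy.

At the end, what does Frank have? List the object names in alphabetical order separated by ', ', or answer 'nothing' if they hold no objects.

Tracking all object holders:
Start: bag:Frank, watch:Judy
Event 1 (swap bag<->watch: now bag:Judy, watch:Frank). State: bag:Judy, watch:Frank
Event 2 (swap bag<->watch: now bag:Frank, watch:Judy). State: bag:Frank, watch:Judy
Event 3 (give watch: Judy -> Rupert). State: bag:Frank, watch:Rupert
Event 4 (swap bag<->watch: now bag:Rupert, watch:Frank). State: bag:Rupert, watch:Frank
Event 5 (swap bag<->watch: now bag:Frank, watch:Rupert). State: bag:Frank, watch:Rupert
Event 6 (swap bag<->watch: now bag:Rupert, watch:Frank). State: bag:Rupert, watch:Frank
Event 7 (give bag: Rupert -> Mallory). State: bag:Mallory, watch:Frank
Event 8 (give bag: Mallory -> Rupert). State: bag:Rupert, watch:Frank
Event 9 (give bag: Rupert -> Frank). State: bag:Frank, watch:Frank
Event 10 (give watch: Frank -> Mallory). State: bag:Frank, watch:Mallory
Event 11 (give bag: Frank -> Judy). State: bag:Judy, watch:Mallory
Event 12 (give watch: Mallory -> Judy). State: bag:Judy, watch:Judy
Event 13 (give bag: Judy -> Rupert). State: bag:Rupert, watch:Judy

Final state: bag:Rupert, watch:Judy
Frank holds: (nothing).

Answer: nothing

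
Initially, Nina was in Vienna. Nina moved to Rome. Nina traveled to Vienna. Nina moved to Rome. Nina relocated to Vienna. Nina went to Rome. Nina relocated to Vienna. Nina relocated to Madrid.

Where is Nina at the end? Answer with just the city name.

Answer: Madrid

Derivation:
Tracking Nina's location:
Start: Nina is in Vienna.
After move 1: Vienna -> Rome. Nina is in Rome.
After move 2: Rome -> Vienna. Nina is in Vienna.
After move 3: Vienna -> Rome. Nina is in Rome.
After move 4: Rome -> Vienna. Nina is in Vienna.
After move 5: Vienna -> Rome. Nina is in Rome.
After move 6: Rome -> Vienna. Nina is in Vienna.
After move 7: Vienna -> Madrid. Nina is in Madrid.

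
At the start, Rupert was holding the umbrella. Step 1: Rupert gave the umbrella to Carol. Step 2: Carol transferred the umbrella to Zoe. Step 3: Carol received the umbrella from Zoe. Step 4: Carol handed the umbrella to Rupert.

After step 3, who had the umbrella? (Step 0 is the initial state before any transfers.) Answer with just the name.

Tracking the umbrella holder through step 3:
After step 0 (start): Rupert
After step 1: Carol
After step 2: Zoe
After step 3: Carol

At step 3, the holder is Carol.

Answer: Carol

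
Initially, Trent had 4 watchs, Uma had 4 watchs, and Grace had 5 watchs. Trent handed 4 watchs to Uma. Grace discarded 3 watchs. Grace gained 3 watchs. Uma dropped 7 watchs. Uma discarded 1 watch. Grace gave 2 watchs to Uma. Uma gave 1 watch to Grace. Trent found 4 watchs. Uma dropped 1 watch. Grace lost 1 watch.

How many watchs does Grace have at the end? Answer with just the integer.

Answer: 3

Derivation:
Tracking counts step by step:
Start: Trent=4, Uma=4, Grace=5
Event 1 (Trent -> Uma, 4): Trent: 4 -> 0, Uma: 4 -> 8. State: Trent=0, Uma=8, Grace=5
Event 2 (Grace -3): Grace: 5 -> 2. State: Trent=0, Uma=8, Grace=2
Event 3 (Grace +3): Grace: 2 -> 5. State: Trent=0, Uma=8, Grace=5
Event 4 (Uma -7): Uma: 8 -> 1. State: Trent=0, Uma=1, Grace=5
Event 5 (Uma -1): Uma: 1 -> 0. State: Trent=0, Uma=0, Grace=5
Event 6 (Grace -> Uma, 2): Grace: 5 -> 3, Uma: 0 -> 2. State: Trent=0, Uma=2, Grace=3
Event 7 (Uma -> Grace, 1): Uma: 2 -> 1, Grace: 3 -> 4. State: Trent=0, Uma=1, Grace=4
Event 8 (Trent +4): Trent: 0 -> 4. State: Trent=4, Uma=1, Grace=4
Event 9 (Uma -1): Uma: 1 -> 0. State: Trent=4, Uma=0, Grace=4
Event 10 (Grace -1): Grace: 4 -> 3. State: Trent=4, Uma=0, Grace=3

Grace's final count: 3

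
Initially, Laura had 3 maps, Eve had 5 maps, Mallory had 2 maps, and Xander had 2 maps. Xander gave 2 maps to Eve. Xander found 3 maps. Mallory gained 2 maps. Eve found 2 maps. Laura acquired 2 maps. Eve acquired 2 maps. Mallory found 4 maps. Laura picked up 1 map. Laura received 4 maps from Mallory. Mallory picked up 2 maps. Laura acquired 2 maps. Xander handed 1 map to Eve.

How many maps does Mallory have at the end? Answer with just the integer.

Tracking counts step by step:
Start: Laura=3, Eve=5, Mallory=2, Xander=2
Event 1 (Xander -> Eve, 2): Xander: 2 -> 0, Eve: 5 -> 7. State: Laura=3, Eve=7, Mallory=2, Xander=0
Event 2 (Xander +3): Xander: 0 -> 3. State: Laura=3, Eve=7, Mallory=2, Xander=3
Event 3 (Mallory +2): Mallory: 2 -> 4. State: Laura=3, Eve=7, Mallory=4, Xander=3
Event 4 (Eve +2): Eve: 7 -> 9. State: Laura=3, Eve=9, Mallory=4, Xander=3
Event 5 (Laura +2): Laura: 3 -> 5. State: Laura=5, Eve=9, Mallory=4, Xander=3
Event 6 (Eve +2): Eve: 9 -> 11. State: Laura=5, Eve=11, Mallory=4, Xander=3
Event 7 (Mallory +4): Mallory: 4 -> 8. State: Laura=5, Eve=11, Mallory=8, Xander=3
Event 8 (Laura +1): Laura: 5 -> 6. State: Laura=6, Eve=11, Mallory=8, Xander=3
Event 9 (Mallory -> Laura, 4): Mallory: 8 -> 4, Laura: 6 -> 10. State: Laura=10, Eve=11, Mallory=4, Xander=3
Event 10 (Mallory +2): Mallory: 4 -> 6. State: Laura=10, Eve=11, Mallory=6, Xander=3
Event 11 (Laura +2): Laura: 10 -> 12. State: Laura=12, Eve=11, Mallory=6, Xander=3
Event 12 (Xander -> Eve, 1): Xander: 3 -> 2, Eve: 11 -> 12. State: Laura=12, Eve=12, Mallory=6, Xander=2

Mallory's final count: 6

Answer: 6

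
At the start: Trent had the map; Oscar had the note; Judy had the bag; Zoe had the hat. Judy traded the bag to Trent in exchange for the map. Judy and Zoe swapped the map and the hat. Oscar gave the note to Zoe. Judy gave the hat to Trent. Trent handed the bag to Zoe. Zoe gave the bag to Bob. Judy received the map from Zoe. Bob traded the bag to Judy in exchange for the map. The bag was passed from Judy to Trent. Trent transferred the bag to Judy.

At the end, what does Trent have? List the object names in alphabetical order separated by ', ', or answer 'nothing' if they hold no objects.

Answer: hat

Derivation:
Tracking all object holders:
Start: map:Trent, note:Oscar, bag:Judy, hat:Zoe
Event 1 (swap bag<->map: now bag:Trent, map:Judy). State: map:Judy, note:Oscar, bag:Trent, hat:Zoe
Event 2 (swap map<->hat: now map:Zoe, hat:Judy). State: map:Zoe, note:Oscar, bag:Trent, hat:Judy
Event 3 (give note: Oscar -> Zoe). State: map:Zoe, note:Zoe, bag:Trent, hat:Judy
Event 4 (give hat: Judy -> Trent). State: map:Zoe, note:Zoe, bag:Trent, hat:Trent
Event 5 (give bag: Trent -> Zoe). State: map:Zoe, note:Zoe, bag:Zoe, hat:Trent
Event 6 (give bag: Zoe -> Bob). State: map:Zoe, note:Zoe, bag:Bob, hat:Trent
Event 7 (give map: Zoe -> Judy). State: map:Judy, note:Zoe, bag:Bob, hat:Trent
Event 8 (swap bag<->map: now bag:Judy, map:Bob). State: map:Bob, note:Zoe, bag:Judy, hat:Trent
Event 9 (give bag: Judy -> Trent). State: map:Bob, note:Zoe, bag:Trent, hat:Trent
Event 10 (give bag: Trent -> Judy). State: map:Bob, note:Zoe, bag:Judy, hat:Trent

Final state: map:Bob, note:Zoe, bag:Judy, hat:Trent
Trent holds: hat.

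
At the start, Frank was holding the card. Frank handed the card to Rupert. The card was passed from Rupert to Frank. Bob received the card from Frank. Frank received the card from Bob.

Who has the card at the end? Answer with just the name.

Tracking the card through each event:
Start: Frank has the card.
After event 1: Rupert has the card.
After event 2: Frank has the card.
After event 3: Bob has the card.
After event 4: Frank has the card.

Answer: Frank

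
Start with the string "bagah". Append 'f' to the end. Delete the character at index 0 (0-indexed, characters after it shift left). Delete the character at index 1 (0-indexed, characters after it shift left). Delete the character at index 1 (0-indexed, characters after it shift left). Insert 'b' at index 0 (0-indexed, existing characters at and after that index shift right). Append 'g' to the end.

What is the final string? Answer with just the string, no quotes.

Answer: bahfg

Derivation:
Applying each edit step by step:
Start: "bagah"
Op 1 (append 'f'): "bagah" -> "bagahf"
Op 2 (delete idx 0 = 'b'): "bagahf" -> "agahf"
Op 3 (delete idx 1 = 'g'): "agahf" -> "aahf"
Op 4 (delete idx 1 = 'a'): "aahf" -> "ahf"
Op 5 (insert 'b' at idx 0): "ahf" -> "bahf"
Op 6 (append 'g'): "bahf" -> "bahfg"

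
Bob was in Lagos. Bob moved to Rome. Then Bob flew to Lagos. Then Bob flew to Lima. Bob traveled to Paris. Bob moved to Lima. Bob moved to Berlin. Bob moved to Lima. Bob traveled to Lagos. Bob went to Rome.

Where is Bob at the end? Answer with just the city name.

Answer: Rome

Derivation:
Tracking Bob's location:
Start: Bob is in Lagos.
After move 1: Lagos -> Rome. Bob is in Rome.
After move 2: Rome -> Lagos. Bob is in Lagos.
After move 3: Lagos -> Lima. Bob is in Lima.
After move 4: Lima -> Paris. Bob is in Paris.
After move 5: Paris -> Lima. Bob is in Lima.
After move 6: Lima -> Berlin. Bob is in Berlin.
After move 7: Berlin -> Lima. Bob is in Lima.
After move 8: Lima -> Lagos. Bob is in Lagos.
After move 9: Lagos -> Rome. Bob is in Rome.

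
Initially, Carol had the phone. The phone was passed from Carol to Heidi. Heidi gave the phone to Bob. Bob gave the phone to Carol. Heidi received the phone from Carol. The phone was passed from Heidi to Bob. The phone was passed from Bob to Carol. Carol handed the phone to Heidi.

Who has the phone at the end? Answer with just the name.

Answer: Heidi

Derivation:
Tracking the phone through each event:
Start: Carol has the phone.
After event 1: Heidi has the phone.
After event 2: Bob has the phone.
After event 3: Carol has the phone.
After event 4: Heidi has the phone.
After event 5: Bob has the phone.
After event 6: Carol has the phone.
After event 7: Heidi has the phone.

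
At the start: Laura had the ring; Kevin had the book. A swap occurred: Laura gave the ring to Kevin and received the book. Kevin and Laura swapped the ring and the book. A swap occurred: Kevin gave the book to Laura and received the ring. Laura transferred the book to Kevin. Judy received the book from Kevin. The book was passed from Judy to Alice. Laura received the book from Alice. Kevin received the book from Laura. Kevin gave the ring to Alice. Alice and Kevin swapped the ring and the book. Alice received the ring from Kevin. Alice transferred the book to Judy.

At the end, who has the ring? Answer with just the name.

Tracking all object holders:
Start: ring:Laura, book:Kevin
Event 1 (swap ring<->book: now ring:Kevin, book:Laura). State: ring:Kevin, book:Laura
Event 2 (swap ring<->book: now ring:Laura, book:Kevin). State: ring:Laura, book:Kevin
Event 3 (swap book<->ring: now book:Laura, ring:Kevin). State: ring:Kevin, book:Laura
Event 4 (give book: Laura -> Kevin). State: ring:Kevin, book:Kevin
Event 5 (give book: Kevin -> Judy). State: ring:Kevin, book:Judy
Event 6 (give book: Judy -> Alice). State: ring:Kevin, book:Alice
Event 7 (give book: Alice -> Laura). State: ring:Kevin, book:Laura
Event 8 (give book: Laura -> Kevin). State: ring:Kevin, book:Kevin
Event 9 (give ring: Kevin -> Alice). State: ring:Alice, book:Kevin
Event 10 (swap ring<->book: now ring:Kevin, book:Alice). State: ring:Kevin, book:Alice
Event 11 (give ring: Kevin -> Alice). State: ring:Alice, book:Alice
Event 12 (give book: Alice -> Judy). State: ring:Alice, book:Judy

Final state: ring:Alice, book:Judy
The ring is held by Alice.

Answer: Alice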